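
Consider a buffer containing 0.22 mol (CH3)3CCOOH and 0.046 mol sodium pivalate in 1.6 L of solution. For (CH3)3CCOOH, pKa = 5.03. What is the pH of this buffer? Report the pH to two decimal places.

Using pH = pKa + log([base]/[acid]) with [base]/[acid] = 0.046/0.22:
pH = 5.03 + (-0.680) = 4.35

pH = 4.35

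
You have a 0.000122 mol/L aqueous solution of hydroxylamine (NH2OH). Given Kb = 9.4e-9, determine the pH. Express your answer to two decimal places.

NH2OH + H2O ⇌ NH3OH+ + OH-
From the ICE table, Kb = [OH-]²/(0.000122 − [OH-]) = 9.4 × 10^-9.
Assume [OH-] ≪ 0.000122: [OH-] ≈ √(9.4 × 10^-9 × 0.000122) = 1.07 × 10^-6 M
([OH-]/C₀ = 0.88% < 5%, so the approximation holds.)
pOH = −log(1.07 × 10^-6) = 5.97; pH = 14.00 − 5.97 = 8.03

pH = 8.03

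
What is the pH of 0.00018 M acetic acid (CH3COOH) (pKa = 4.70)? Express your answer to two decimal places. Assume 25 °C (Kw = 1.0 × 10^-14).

CH3COOH ⇌ CH3COO- + H+
Ka = 10^(−4.70) = 2.00 × 10^-5
Let x = [H+] at equilibrium. Ka = x²/(0.00018 − x).
The 5% rule fails; solving x² + Ka·x − Ka·C₀ = 0 exactly:
x = (−Ka + √(Ka² + 4·Ka·C₀))/2 = 5.08 × 10^-5 M
pH = −log(5.08 × 10^-5) = 4.29

pH = 4.29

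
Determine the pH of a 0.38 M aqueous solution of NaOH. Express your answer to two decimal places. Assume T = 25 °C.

NaOH is a strong base; [OH-] = 0.38 M.
pOH = -log(0.38) = 0.42
pH = 14.00 - 0.42 = 13.58

pH = 13.58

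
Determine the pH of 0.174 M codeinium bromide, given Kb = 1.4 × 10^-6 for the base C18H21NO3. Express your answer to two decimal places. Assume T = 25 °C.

C18H22NO3+ is the conjugate acid of the weak base C18H21NO3.
Ka = Kw/Kb = 1.0×10^-14 / 1.4 × 10^-6 = 7.14 × 10^-9
Ka = x²/(0.174 − x) = 7.14 × 10^-9
Neglecting x in the denominator: x = √(7.14 × 10^-9 × 0.174) = 3.52 × 10^-5 M
Check: 0.02% ionized — well under 5%, approximation valid.
pH = −log(3.52 × 10^-5) = 4.45

pH = 4.45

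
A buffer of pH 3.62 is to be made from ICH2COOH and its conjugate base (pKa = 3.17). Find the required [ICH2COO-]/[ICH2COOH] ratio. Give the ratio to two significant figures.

pH = pKa + log(r) ⇒ log(r) = 3.62 − 3.17 = +0.45
r = [ICH2COO-]/[ICH2COOH] = 10^(+0.45) = 2.82

ratio = 2.8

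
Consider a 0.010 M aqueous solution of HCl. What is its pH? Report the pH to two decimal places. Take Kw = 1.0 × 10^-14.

pH = 2.00

HCl is a strong acid and dissociates completely, so [H+] = 0.010 M.
pH = -log(0.01) = 2.00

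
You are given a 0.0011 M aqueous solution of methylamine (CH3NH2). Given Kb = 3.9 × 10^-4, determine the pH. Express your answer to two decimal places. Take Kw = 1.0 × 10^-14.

pH = 10.69

CH3NH2 + H2O ⇌ CH3NH3+ + OH-
Kb = [OH-]²/(0.0011 − [OH-]) = 3.9 × 10^-4
Here C₀/Kb ≈ 2.82, so the small-[OH-] approximation fails. Use the quadratic:
[OH-] = [−0.00039 + √(0.00039² + 1.72e-06)]/2 = 4.88 × 10^-4 M
pOH = 3.31, so pH = 14.00 − pOH = 10.69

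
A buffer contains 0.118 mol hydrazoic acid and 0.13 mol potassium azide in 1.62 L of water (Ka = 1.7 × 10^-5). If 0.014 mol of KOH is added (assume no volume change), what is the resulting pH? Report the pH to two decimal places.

pH = 4.91

OH- converts HN3 to N3-: HN3 → 0.104 mol, N3- → 0.144 mol.
pKa = −log(1.7 × 10^-5) = 4.770
pH = pKa + log([A⁻]/[HA]) = 4.770 + log(0.144/0.104) = 4.770 +0.141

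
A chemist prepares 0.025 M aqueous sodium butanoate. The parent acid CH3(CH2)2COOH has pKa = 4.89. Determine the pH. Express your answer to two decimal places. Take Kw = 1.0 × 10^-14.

pH = 8.64

CH3(CH2)2COO- is the conjugate base of the weak acid CH3(CH2)2COOH.
Ka = 10^(−4.89) = 1.29 × 10^-5
Kb = Kw/Ka = 1.0×10^-14 / 1.29 × 10^-5 = 7.75 × 10^-10
Kb = x²/(0.025 − x) = 7.75 × 10^-10
Assume x ≪ 0.025: x ≈ √(7.75 × 10^-10 × 0.025) = 4.40 × 10^-6 M
pOH = 5.36, so pH = 14.00 − pOH = 8.64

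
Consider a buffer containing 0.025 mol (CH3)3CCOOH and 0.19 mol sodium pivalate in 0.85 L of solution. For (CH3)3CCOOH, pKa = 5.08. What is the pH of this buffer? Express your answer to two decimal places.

Using pH = pKa + log([base]/[acid]) with [base]/[acid] = 0.19/0.025:
pH = 5.08 + (+0.881) = 5.96

pH = 5.96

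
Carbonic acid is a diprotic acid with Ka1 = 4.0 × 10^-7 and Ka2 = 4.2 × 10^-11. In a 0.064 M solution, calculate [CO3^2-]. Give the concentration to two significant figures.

First ionization gives [H+] ≈ [HCO3-] = 1.60 × 10^-4 M.
Second step: Ka2 = [H+][CO3^2-]/[HCO3-] ≈ [CO3^2-] (since [H+] ≈ [HCO3-]).
So [CO3^2-] ≈ Ka2.

4.2 × 10^-11 M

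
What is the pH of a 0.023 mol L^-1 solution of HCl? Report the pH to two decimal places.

pH = 1.64

HCl is a strong acid and dissociates completely, so [H+] = 0.023 M.
pH = -log(0.023) = 1.64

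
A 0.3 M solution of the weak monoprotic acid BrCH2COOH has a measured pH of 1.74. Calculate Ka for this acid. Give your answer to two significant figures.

[H+] = 10^(-1.74) = 1.82 × 10^-2 M
At equilibrium [HA] = 0.3 − 1.82 × 10^-2 = 2.82 × 10^-1 M
Ka = [H+][A-]/[HA] = (1.82 × 10^-2)² / 2.82 × 10^-1 = 1.2 × 10^-3

Ka = 1.2 × 10^-3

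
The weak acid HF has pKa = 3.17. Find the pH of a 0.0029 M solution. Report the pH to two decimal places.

HF ⇌ F- + H+
Ka = 10^(−3.17) = 6.76 × 10^-4
From the ICE table, Ka = [H+]²/(0.0029 − [H+]) = 6.76 × 10^-4.
[H+] is not negligible relative to C₀; solve [H+]² + 0.000676·[H+] − 1.96e-06 = 0.
[H+] = (−Ka + √(Ka² + 4·Ka·C₀))/2 = 1.10 × 10^-3 M
pH = −log[H+] = −log(1.10 × 10^-3) = 2.96

pH = 2.96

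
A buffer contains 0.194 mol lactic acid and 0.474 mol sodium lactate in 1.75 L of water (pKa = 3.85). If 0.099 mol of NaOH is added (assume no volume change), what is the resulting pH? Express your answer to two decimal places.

OH- converts CH3CH(OH)COOH to CH3CH(OH)COO-: CH3CH(OH)COOH → 0.095 mol, CH3CH(OH)COO- → 0.573 mol.
pH = pKa + log([A⁻]/[HA]) = 3.85 + log(0.573/0.095) = 3.85 +0.780

pH = 4.63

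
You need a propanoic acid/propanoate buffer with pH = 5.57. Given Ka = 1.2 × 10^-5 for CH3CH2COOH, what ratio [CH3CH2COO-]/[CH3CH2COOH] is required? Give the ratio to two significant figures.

ratio = 4.5

pKa = -log(1.2 × 10^-5) = 4.921
pH = pKa + log(r) ⇒ log(r) = 5.57 − 4.921 = +0.649
r = [CH3CH2COO-]/[CH3CH2COOH] = 10^(+0.649) = 4.46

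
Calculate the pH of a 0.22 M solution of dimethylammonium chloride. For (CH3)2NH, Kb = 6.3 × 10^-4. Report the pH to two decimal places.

pH = 5.73

(CH3)2NH2+ is the conjugate acid of the weak base (CH3)2NH.
Ka = Kw/Kb = 1.0×10^-14 / 6.3 × 10^-4 = 1.59 × 10^-11
From the ICE table, Ka = x²/(0.22 − x) = 1.59 × 10^-11.
Since Ka ≪ C₀, x ≈ √(Ka·C₀) = 1.87 × 10^-6 M.
Check: 0.00085% ionized — well under 5%, approximation valid.
pH = −log[H+] = −log(1.87 × 10^-6) = 5.73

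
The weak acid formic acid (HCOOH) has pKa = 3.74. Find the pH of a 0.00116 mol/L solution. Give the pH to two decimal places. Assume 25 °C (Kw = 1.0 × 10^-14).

HCOOH ⇌ HCOO- + H+
Ka = 10^(−3.74) = 1.82 × 10^-4
Ka = x²/(0.00116 − x) = 1.82 × 10^-4
The 5% rule fails; solving x² + Ka·x − Ka·C₀ = 0 exactly:
x = (−Ka + √(Ka² + 4·Ka·C₀))/2 = 3.77 × 10^-4 M
pH = −log[H+] = −log(3.77 × 10^-4) = 3.42

pH = 3.42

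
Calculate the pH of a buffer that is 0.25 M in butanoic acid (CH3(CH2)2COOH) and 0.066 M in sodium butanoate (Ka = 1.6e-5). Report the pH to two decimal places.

pKa = −log(1.6 × 10^-5) = 4.796
Henderson–Hasselbalch: pH = pKa + log([CH3(CH2)2COO-]/[CH3(CH2)2COOH]) = 4.796 + log(0.066/0.25)
pH = 4.796 + (-0.578) = 4.22

pH = 4.22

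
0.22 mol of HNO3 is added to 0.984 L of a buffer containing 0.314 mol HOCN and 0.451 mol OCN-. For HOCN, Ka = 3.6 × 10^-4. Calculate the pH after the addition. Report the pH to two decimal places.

After neutralization: n(HOCN) = 0.534 mol, n(OCN-) = 0.231 mol.
pKa = −log(3.6 × 10^-4) = 3.444
pH = pKa + log([A⁻]/[HA]) = 3.444 + log(0.231/0.534) = 3.444 -0.364

pH = 3.08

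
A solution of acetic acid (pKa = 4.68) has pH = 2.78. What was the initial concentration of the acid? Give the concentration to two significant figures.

C₀ = 1.3 × 10^-1 M

[H+] = 10^(-2.78) = 1.66 × 10^-3 M = x
Ka = 10^(−4.68) = 2.09 × 10^-5
Ka = x²/(C₀ − x) ⇒ C₀ = x + x²/Ka
C₀ = 1.66 × 10^-3 + (1.66 × 10^-3)²/(2.09 × 10^-5) = 1.34 × 10^-1 M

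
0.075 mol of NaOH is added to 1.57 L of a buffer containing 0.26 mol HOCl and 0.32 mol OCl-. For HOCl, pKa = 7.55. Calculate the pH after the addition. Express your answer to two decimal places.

pH = 7.88

OH- converts HOCl to OCl-: HOCl → 0.185 mol, OCl- → 0.395 mol.
pH = pKa + log([A⁻]/[HA]) = 7.55 + log(0.395/0.185) = 7.55 +0.329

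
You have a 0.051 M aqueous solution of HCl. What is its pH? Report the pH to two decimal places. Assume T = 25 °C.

pH = 1.29

HCl is a strong acid and dissociates completely, so [H+] = 0.051 M.
pH = -log(0.051) = 1.29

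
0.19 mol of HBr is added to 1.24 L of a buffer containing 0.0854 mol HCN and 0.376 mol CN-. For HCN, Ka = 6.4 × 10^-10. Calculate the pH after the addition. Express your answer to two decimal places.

pH = 9.02

Added H+ converts CN- to HCN: HCN → 0.275 mol, CN- → 0.186 mol.
pKa = −log(6.4 × 10^-10) = 9.194
Henderson–Hasselbalch with mole ratio 0.186/0.275: pH = 9.194 + (-0.170)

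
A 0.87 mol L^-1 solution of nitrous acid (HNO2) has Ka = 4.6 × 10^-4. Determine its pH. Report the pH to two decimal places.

HNO2 ⇌ NO2- + H+
From the ICE table, Ka = [H+]²/(0.87 − [H+]) = 4.6 × 10^-4.
Since Ka ≪ C₀, [H+] ≈ √(Ka·C₀) = 2.00 × 10^-2 M.
([H+]/C₀ = 2.3% < 5%, so the approximation holds.)
pH = −log[H+] = −log(2.00 × 10^-2) = 1.70

pH = 1.70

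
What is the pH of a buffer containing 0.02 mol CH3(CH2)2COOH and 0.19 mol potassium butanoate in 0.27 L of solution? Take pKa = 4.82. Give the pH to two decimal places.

pH = 5.80

Using pH = pKa + log([base]/[acid]) with [base]/[acid] = 0.19/0.02:
pH = 4.82 + (+0.978) = 5.80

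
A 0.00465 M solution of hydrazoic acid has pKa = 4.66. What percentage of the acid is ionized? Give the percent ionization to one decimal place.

HN3 ⇌ N3- + H+; let x = [H+] at equilibrium.
Ka = 10^(−4.66) = 2.19 × 10^-5
Solve x² + 2.19e-05x − 1.02e-07 = 0 → x = 3.08 × 10^-4 M
% ionization = x/C₀ × 100% = 3.08 × 10^-4/0.00465 × 100% = 6.6%

6.6%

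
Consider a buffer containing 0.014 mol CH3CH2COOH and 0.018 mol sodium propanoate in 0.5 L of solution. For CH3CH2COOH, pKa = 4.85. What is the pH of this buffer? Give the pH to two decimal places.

Using pH = pKa + log([base]/[acid]) with [base]/[acid] = 0.018/0.014:
pH = 4.85 + (+0.109) = 4.96

pH = 4.96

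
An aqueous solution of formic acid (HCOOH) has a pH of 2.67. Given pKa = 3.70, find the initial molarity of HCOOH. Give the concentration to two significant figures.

[H+] = 10^(-2.67) = 2.14 × 10^-3 M = x
Ka = 10^(−3.70) = 2.00 × 10^-4
Ka = x²/(C₀ − x) ⇒ C₀ = x + x²/Ka
C₀ = 2.14 × 10^-3 + (2.14 × 10^-3)²/(2.00 × 10^-4) = 2.50 × 10^-2 M

C₀ = 2.5 × 10^-2 M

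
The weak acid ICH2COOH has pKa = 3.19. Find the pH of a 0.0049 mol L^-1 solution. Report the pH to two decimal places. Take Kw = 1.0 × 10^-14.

pH = 2.83

ICH2COOH ⇌ ICH2COO- + H+
Ka = 10^(−3.19) = 6.46 × 10^-4
Ka = [H+]²/(0.0049 − [H+]) = 6.46 × 10^-4
The 5% rule fails; solving [H+]² + Ka·[H+] − Ka·C₀ = 0 exactly:
[H+] = (−Ka + √(Ka² + 4·Ka·C₀))/2 = 1.49 × 10^-3 M
pH = −log(1.49 × 10^-3) = 2.83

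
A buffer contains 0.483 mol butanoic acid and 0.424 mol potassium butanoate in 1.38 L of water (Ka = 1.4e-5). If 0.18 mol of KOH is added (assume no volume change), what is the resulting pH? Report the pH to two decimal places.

After neutralization: n(CH3(CH2)2COOH) = 0.303 mol, n(CH3(CH2)2COO-) = 0.604 mol.
pKa = −log(1.4 × 10^-5) = 4.854
Henderson–Hasselbalch with mole ratio 0.604/0.303: pH = 4.854 + (+0.300)

pH = 5.15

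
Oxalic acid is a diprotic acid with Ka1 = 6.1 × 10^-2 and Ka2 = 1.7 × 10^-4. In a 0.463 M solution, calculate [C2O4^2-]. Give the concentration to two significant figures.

First ionization gives [H+] ≈ [HC2O4-] = 1.40 × 10^-1 M.
Second step: Ka2 = [H+][C2O4^2-]/[HC2O4-] ≈ [C2O4^2-] (since [H+] ≈ [HC2O4-]).
So [C2O4^2-] ≈ Ka2.

1.7 × 10^-4 M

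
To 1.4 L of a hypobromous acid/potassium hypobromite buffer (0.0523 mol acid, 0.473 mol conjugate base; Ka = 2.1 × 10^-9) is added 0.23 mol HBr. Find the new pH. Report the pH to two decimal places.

pH = 8.61

Added H+ converts OBr- to HOBr: HOBr → 0.282 mol, OBr- → 0.243 mol.
pKa = −log(2.1 × 10^-9) = 8.678
pH = pKa + log(n_OBr-/n_HOBr) = 8.678 + log(0.243/0.282) = 8.678 + (-0.065)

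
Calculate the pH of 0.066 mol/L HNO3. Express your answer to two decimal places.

pH = 1.18

HNO3 is a strong acid and dissociates completely, so [H+] = 0.066 M.
pH = -log(0.066) = 1.18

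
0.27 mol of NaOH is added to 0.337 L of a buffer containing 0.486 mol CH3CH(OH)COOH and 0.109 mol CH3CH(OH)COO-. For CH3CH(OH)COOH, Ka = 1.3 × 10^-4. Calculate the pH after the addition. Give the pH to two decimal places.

pH = 4.13

After neutralization: n(CH3CH(OH)COOH) = 0.216 mol, n(CH3CH(OH)COO-) = 0.379 mol.
pKa = −log(1.3 × 10^-4) = 3.886
pH = pKa + log(n_CH3CH(OH)COO-/n_CH3CH(OH)COOH) = 3.886 + log(0.379/0.216) = 3.886 + (+0.244)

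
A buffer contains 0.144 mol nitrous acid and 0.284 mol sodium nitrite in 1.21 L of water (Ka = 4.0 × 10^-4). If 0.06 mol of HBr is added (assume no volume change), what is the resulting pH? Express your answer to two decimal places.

Added H+ converts NO2- to HNO2: HNO2 → 0.204 mol, NO2- → 0.224 mol.
pKa = −log(4.0 × 10^-4) = 3.398
pH = pKa + log([A⁻]/[HA]) = 3.398 + log(0.224/0.204) = 3.398 +0.041

pH = 3.44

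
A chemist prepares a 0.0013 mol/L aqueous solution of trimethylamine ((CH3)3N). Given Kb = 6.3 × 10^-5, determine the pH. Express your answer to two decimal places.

pH = 10.41

(CH3)3N + H2O ⇌ (CH3)3NH+ + OH-
From the ICE table, Kb = [OH-]²/(0.0013 − [OH-]) = 6.3 × 10^-5.
[OH-] is not negligible relative to C₀; solve [OH-]² + 6.3e-05·[OH-] − 8.19e-08 = 0.
[OH-] = [−6.3e-05 + √(6.3e-05² + 3.28e-07)]/2 = 2.56 × 10^-4 M
pOH = 3.59, so pH = 14.00 − pOH = 10.41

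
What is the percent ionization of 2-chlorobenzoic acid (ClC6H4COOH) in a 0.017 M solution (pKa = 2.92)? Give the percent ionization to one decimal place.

23.3%

ClC6H4COOH ⇌ ClC6H4COO- + H+; let x = [H+] at equilibrium.
Ka = 10^(−2.92) = 1.20 × 10^-3
Ka = x²/(C₀ − x); solving the quadratic gives x = 3.96 × 10^-3 M.
% ionization = x/C₀ × 100% = 3.96 × 10^-3/0.017 × 100% = 23.3%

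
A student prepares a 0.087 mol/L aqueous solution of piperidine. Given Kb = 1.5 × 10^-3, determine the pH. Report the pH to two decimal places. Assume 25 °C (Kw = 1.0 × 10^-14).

pH = 12.03

C5H10NH + H2O ⇌ C5H10NH2+ + OH-
Let x = [OH-] at equilibrium. Kb = x²/(0.087 − x).
Here C₀/Kb ≈ 58, so the small-x approximation fails. Use the quadratic:
x = (−Kb + √(Kb² + 4·Kb·C₀))/2 = 1.07 × 10^-2 M
pOH = 1.97, so pH = 14.00 − pOH = 12.03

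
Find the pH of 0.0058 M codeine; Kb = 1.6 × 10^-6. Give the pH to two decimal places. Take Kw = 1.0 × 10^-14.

C18H21NO3 + H2O ⇌ C18H22NO3+ + OH-
From the ICE table, Kb = x²/(0.0058 − x) = 1.6 × 10^-6.
Assume x ≪ 0.0058: x ≈ √(1.6 × 10^-6 × 0.0058) = 9.63 × 10^-5 M
pOH = −log(9.63 × 10^-5) = 4.02; pH = 14.00 − 4.02 = 9.98

pH = 9.98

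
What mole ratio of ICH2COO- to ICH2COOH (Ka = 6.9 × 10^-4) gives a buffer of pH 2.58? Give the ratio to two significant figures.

pKa = -log(6.9 × 10^-4) = 3.161
pH = pKa + log(r) ⇒ log(r) = 2.58 − 3.161 = -0.581
r = [ICH2COO-]/[ICH2COOH] = 10^(-0.581) = 0.262

ratio = 0.26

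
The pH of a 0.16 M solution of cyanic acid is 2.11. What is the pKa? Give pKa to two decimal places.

[H+] = 10^(-2.11) = 7.76 × 10^-3 M
At equilibrium [HA] = 0.16 − 7.76 × 10^-3 = 1.52 × 10^-1 M
Ka = [H+][A-]/[HA] = (7.76 × 10^-3)² / 1.52 × 10^-1 = 3.96 × 10^-4
pKa = -log(3.96 × 10^-4) = 3.40

pKa = 3.40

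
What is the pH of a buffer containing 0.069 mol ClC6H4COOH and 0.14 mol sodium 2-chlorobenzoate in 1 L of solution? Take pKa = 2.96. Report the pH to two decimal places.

pH = 3.27

pH = pKa + log([A⁻]/[HA]) = 2.96 + log(0.14/0.069)
pH = 2.96 + (+0.307) = 3.27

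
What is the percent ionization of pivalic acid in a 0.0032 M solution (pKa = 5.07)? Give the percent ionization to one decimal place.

5.0%

(CH3)3CCOOH ⇌ (CH3)3CCOO- + H+; let x = [H+] at equilibrium.
Ka = 10^(−5.07) = 8.51 × 10^-6
Ka = x²/(C₀ − x); solving the quadratic gives x = 1.61 × 10^-4 M.
Fraction ionized = 1.61 × 10^-4 / 0.0032 = 0.0503 → 5.0%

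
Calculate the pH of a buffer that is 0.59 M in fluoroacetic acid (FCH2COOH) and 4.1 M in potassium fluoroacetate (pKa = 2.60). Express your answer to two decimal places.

pH = 3.44

pH = pKa + log([A⁻]/[HA]) = 2.60 + log(4.1/0.59)
pH = 2.60 + (+0.842) = 3.44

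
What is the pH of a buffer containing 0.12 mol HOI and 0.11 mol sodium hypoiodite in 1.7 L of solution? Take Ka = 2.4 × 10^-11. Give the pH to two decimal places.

pH = 10.58

pKa = −log(2.4 × 10^-11) = 10.620
Henderson–Hasselbalch: pH = pKa + log([OI-]/[HOI]) = 10.620 + log(0.11/0.12)
pH = 10.620 + (-0.038) = 10.58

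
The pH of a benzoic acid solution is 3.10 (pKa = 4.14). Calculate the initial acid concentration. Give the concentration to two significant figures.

[H+] = 10^(-3.10) = 7.94 × 10^-4 M = x
Ka = 10^(−4.14) = 7.24 × 10^-5
Ka = x²/(C₀ − x) ⇒ C₀ = x + x²/Ka
C₀ = 7.94 × 10^-4 + (7.94 × 10^-4)²/(7.24 × 10^-5) = 9.50 × 10^-3 M

C₀ = 9.5 × 10^-3 M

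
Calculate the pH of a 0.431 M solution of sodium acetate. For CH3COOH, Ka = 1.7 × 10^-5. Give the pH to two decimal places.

CH3COO- is the conjugate base of the weak acid CH3COOH.
Kb = Kw/Ka = 1.0×10^-14 / 1.7 × 10^-5 = 5.88 × 10^-10
Kb = [OH-]²/(0.431 − [OH-]) = 5.88 × 10^-10
Since Kb ≪ C₀, [OH-] ≈ √(Kb·C₀) = 1.59 × 10^-5 M.
pOH = 4.80, so pH = 14.00 − pOH = 9.20

pH = 9.20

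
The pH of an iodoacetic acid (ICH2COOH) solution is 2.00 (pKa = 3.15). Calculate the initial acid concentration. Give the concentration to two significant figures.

[H+] = 10^(-2.00) = 1.00 × 10^-2 M = x
Ka = 10^(−3.15) = 7.08 × 10^-4
Ka = x²/(C₀ − x) ⇒ C₀ = x + x²/Ka
C₀ = 1.00 × 10^-2 + (1.00 × 10^-2)²/(7.08 × 10^-4) = 1.51 × 10^-1 M

C₀ = 1.5 × 10^-1 M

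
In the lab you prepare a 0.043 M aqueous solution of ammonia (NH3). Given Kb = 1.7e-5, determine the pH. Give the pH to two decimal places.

NH3 + H2O ⇌ NH4+ + OH-
Kb = [OH-]²/(0.043 − [OH-]) = 1.7 × 10^-5
Since Kb ≪ C₀, [OH-] ≈ √(Kb·C₀) = 8.55 × 10^-4 M.
Check: 2% ionized — well under 5%, approximation valid.
pOH = 3.07, so pH = 14.00 − pOH = 10.93

pH = 10.93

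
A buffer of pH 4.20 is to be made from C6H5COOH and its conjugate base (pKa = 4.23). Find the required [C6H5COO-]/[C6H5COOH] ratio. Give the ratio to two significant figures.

pH = pKa + log(r) ⇒ log(r) = 4.20 − 4.23 = -0.03
r = [C6H5COO-]/[C6H5COOH] = 10^(-0.03) = 0.933

ratio = 0.93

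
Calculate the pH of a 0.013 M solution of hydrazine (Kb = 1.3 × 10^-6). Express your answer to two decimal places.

N2H4 + H2O ⇌ N2H5+ + OH-
From the ICE table, Kb = [OH-]²/(0.013 − [OH-]) = 1.3 × 10^-6.
Since Kb ≪ C₀, [OH-] ≈ √(Kb·C₀) = 1.30 × 10^-4 M.
pOH = −log(1.30 × 10^-4) = 3.89; pH = 14.00 − 3.89 = 10.11

pH = 10.11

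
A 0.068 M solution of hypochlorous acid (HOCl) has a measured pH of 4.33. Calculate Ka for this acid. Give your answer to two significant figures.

Ka = 3.2 × 10^-8

[H+] = 10^(-4.33) = 4.68 × 10^-5 M
At equilibrium [HA] = 0.068 − 4.68 × 10^-5 = 6.80 × 10^-2 M
Ka = [H+][A-]/[HA] = (4.68 × 10^-5)² / 6.80 × 10^-2 = 3.2 × 10^-8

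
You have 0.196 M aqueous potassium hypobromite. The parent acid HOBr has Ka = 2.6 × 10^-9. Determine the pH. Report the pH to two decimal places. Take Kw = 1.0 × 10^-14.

pH = 10.94

OBr- is the conjugate base of the weak acid HOBr.
Kb = Kw/Ka = 1.0×10^-14 / 2.6 × 10^-9 = 3.85 × 10^-6
Let x = [OH-] at equilibrium. Kb = x²/(0.196 − x).
Since Kb ≪ C₀, x ≈ √(Kb·C₀) = 8.69 × 10^-4 M.
Check: 0.44% ionized — well under 5%, approximation valid.
pOH = −log(8.69 × 10^-4) = 3.06; pH = 14.00 − 3.06 = 10.94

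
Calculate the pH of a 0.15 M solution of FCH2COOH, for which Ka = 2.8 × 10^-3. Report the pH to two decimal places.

pH = 1.72

FCH2COOH ⇌ FCH2COO- + H+
Ka = [H+]²/(0.15 − [H+]) = 2.8 × 10^-3
Here C₀/Ka ≈ 53.6, so the small-[H+] approximation fails. Use the quadratic:
[H+] = (−Ka + √(Ka² + 4·Ka·C₀))/2 = 1.91 × 10^-2 M
pH = −log[H+] = −log(1.91 × 10^-2) = 1.72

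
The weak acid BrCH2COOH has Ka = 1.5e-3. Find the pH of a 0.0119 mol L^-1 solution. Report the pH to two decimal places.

BrCH2COOH ⇌ BrCH2COO- + H+
Ka = x²/(0.0119 − x) = 1.5 × 10^-3
The 5% rule fails; solving x² + Ka·x − Ka·C₀ = 0 exactly:
x = (−Ka + √(Ka² + 4·Ka·C₀))/2 = 3.54 × 10^-3 M
pH = −log[H+] = −log(3.54 × 10^-3) = 2.45

pH = 2.45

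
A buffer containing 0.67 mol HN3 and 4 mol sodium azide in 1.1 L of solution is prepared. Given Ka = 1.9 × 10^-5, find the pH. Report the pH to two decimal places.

pKa = −log(1.9 × 10^-5) = 4.721
pH = pKa + log([A⁻]/[HA]) = 4.721 + log(4/0.67)
pH = 4.721 + (+0.776) = 5.50

pH = 5.50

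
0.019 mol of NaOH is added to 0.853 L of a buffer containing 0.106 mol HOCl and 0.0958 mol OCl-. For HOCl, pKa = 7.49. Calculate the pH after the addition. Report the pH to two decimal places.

After neutralization: n(HOCl) = 0.087 mol, n(OCl-) = 0.115 mol.
pH = pKa + log([A⁻]/[HA]) = 7.49 + log(0.115/0.087) = 7.49 +0.121

pH = 7.61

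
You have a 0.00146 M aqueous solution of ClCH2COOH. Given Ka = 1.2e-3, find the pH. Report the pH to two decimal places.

ClCH2COOH ⇌ ClCH2COO- + H+
From the ICE table, Ka = x²/(0.00146 − x) = 1.2 × 10^-3.
The 5% rule fails; solving x² + Ka·x − Ka·C₀ = 0 exactly:
x = (−Ka + √(Ka² + 4·Ka·C₀))/2 = 8.53 × 10^-4 M
pH = −log(8.53 × 10^-4) = 3.07

pH = 3.07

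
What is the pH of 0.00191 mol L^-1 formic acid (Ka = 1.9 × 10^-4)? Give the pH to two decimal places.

HCOOH ⇌ HCOO- + H+
Ka = [H+]²/(0.00191 − [H+]) = 1.9 × 10^-4
[H+] is not negligible relative to C₀; solve [H+]² + 0.00019·[H+] − 3.63e-07 = 0.
[H+] = (−Ka + √(Ka² + 4·Ka·C₀))/2 = 5.15 × 10^-4 M
pH = −log(5.15 × 10^-4) = 3.29

pH = 3.29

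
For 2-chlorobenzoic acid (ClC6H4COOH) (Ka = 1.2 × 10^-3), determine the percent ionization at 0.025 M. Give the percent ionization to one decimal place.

19.6%

ClC6H4COOH ⇌ ClC6H4COO- + H+; let x = [H+] at equilibrium.
Solve x² + 0.0012x − 3e-05 = 0 → x = 4.91 × 10^-3 M
Fraction ionized = 4.91 × 10^-3 / 0.025 = 0.1964 → 19.6%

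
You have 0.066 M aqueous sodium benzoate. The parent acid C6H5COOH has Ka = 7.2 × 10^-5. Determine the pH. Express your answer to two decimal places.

C6H5COO- is the conjugate base of the weak acid C6H5COOH.
Kb = Kw/Ka = 1.0×10^-14 / 7.2 × 10^-5 = 1.39 × 10^-10
From the ICE table, Kb = [OH-]²/(0.066 − [OH-]) = 1.39 × 10^-10.
Assume [OH-] ≪ 0.066: [OH-] ≈ √(1.39 × 10^-10 × 0.066) = 3.03 × 10^-6 M
pOH = −log(3.03 × 10^-6) = 5.52; pH = 14.00 − 5.52 = 8.48

pH = 8.48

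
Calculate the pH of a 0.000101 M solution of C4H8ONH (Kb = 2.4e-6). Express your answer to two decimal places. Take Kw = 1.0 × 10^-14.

pH = 9.16

C4H8ONH + H2O ⇌ C4H8ONH2+ + OH-
Kb = x²/(0.000101 − x) = 2.4 × 10^-6
The 5% rule fails; solving x² + Kb·x − Kb·C₀ = 0 exactly:
x = (−Kb + √(Kb² + 4·Kb·C₀))/2 = 1.44 × 10^-5 M
pOH = 4.84, so pH = 14.00 − pOH = 9.16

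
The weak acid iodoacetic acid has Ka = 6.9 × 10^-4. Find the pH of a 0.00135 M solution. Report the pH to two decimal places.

ICH2COOH ⇌ ICH2COO- + H+
From the ICE table, Ka = [H+]²/(0.00135 − [H+]) = 6.9 × 10^-4.
Here C₀/Ka ≈ 1.96, so the small-[H+] approximation fails. Use the quadratic:
[H+] = [−0.00069 + √(0.00069² + 3.73e-06)]/2 = 6.80 × 10^-4 M
pH = −log(6.80 × 10^-4) = 3.17

pH = 3.17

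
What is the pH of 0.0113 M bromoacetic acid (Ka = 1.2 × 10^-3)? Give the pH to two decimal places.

pH = 2.50

BrCH2COOH ⇌ BrCH2COO- + H+
From the ICE table, Ka = [H+]²/(0.0113 − [H+]) = 1.2 × 10^-3.
Here C₀/Ka ≈ 9.42, so the small-[H+] approximation fails. Use the quadratic:
[H+] = (−Ka + √(Ka² + 4·Ka·C₀))/2 = 3.13 × 10^-3 M
pH = −log[H+] = −log(3.13 × 10^-3) = 2.50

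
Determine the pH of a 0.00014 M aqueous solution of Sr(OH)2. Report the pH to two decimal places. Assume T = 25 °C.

Sr(OH)2 is a strong base (each formula unit releases 2 OH-); [OH-] = 0.00028 M.
pOH = -log(0.00028) = 3.55
pH = 14.00 - 3.55 = 10.45

pH = 10.45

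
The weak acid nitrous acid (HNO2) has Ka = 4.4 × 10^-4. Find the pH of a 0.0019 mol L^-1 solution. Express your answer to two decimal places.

pH = 3.14

HNO2 ⇌ NO2- + H+
Ka = x²/(0.0019 − x) = 4.4 × 10^-4
The 5% rule fails; solving x² + Ka·x − Ka·C₀ = 0 exactly:
x = (−Ka + √(Ka² + 4·Ka·C₀))/2 = 7.20 × 10^-4 M
pH = −log(7.20 × 10^-4) = 3.14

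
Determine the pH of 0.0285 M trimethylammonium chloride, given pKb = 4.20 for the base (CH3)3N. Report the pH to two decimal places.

(CH3)3NH+ is the conjugate acid of the weak base (CH3)3N.
Kb = 10^(−4.20) = 6.31 × 10^-5
Ka = Kw/Kb = 1.0×10^-14 / 6.31 × 10^-5 = 1.58 × 10^-10
Let x = [H+] at equilibrium. Ka = x²/(0.0285 − x).
Neglecting x in the denominator: x = √(1.58 × 10^-10 × 0.0285) = 2.12 × 10^-6 M
(x/C₀ = 0.0074% < 5%, so the approximation holds.)
pH = −log[H+] = −log(2.12 × 10^-6) = 5.67

pH = 5.67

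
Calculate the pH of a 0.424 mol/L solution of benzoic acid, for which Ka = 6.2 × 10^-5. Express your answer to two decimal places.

C6H5COOH ⇌ C6H5COO- + H+
Ka = x²/(0.424 − x) = 6.2 × 10^-5
Assume x ≪ 0.424: x ≈ √(6.2 × 10^-5 × 0.424) = 5.13 × 10^-3 M
(x/C₀ = 1.2% < 5%, so the approximation holds.)
pH = −log(5.13 × 10^-3) = 2.29

pH = 2.29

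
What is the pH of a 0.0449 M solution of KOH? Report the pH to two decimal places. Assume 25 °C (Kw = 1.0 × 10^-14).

pH = 12.65

KOH is a strong base; [OH-] = 0.0449 M.
pOH = -log(0.0449) = 1.35
pH = 14.00 - 1.35 = 12.65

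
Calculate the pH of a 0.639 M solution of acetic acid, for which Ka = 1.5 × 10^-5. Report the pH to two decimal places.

CH3COOH ⇌ CH3COO- + H+
From the ICE table, Ka = [H+]²/(0.639 − [H+]) = 1.5 × 10^-5.
Since Ka ≪ C₀, [H+] ≈ √(Ka·C₀) = 3.10 × 10^-3 M.
pH = −log[H+] = −log(3.10 × 10^-3) = 2.51

pH = 2.51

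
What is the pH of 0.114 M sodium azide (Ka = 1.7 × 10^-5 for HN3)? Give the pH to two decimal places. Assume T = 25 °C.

N3- is the conjugate base of the weak acid HN3.
Kb = Kw/Ka = 1.0×10^-14 / 1.7 × 10^-5 = 5.88 × 10^-10
From the ICE table, Kb = x²/(0.114 − x) = 5.88 × 10^-10.
Neglecting x in the denominator: x = √(5.88 × 10^-10 × 0.114) = 8.19 × 10^-6 M
(x/C₀ = 0.0072% < 5%, so the approximation holds.)
pOH = −log(8.19 × 10^-6) = 5.09; pH = 14.00 − 5.09 = 8.91

pH = 8.91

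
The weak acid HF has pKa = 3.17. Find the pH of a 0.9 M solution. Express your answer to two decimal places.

pH = 1.61

HF ⇌ F- + H+
Ka = 10^(−3.17) = 6.76 × 10^-4
Let x = [H+] at equilibrium. Ka = x²/(0.9 − x).
Neglecting x in the denominator: x = √(6.76 × 10^-4 × 0.9) = 2.47 × 10^-2 M
pH = −log[H+] = −log(2.47 × 10^-2) = 1.61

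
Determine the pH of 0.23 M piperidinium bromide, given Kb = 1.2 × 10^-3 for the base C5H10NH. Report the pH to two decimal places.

C5H10NH2+ is the conjugate acid of the weak base C5H10NH.
Ka = Kw/Kb = 1.0×10^-14 / 1.2 × 10^-3 = 8.33 × 10^-12
Ka = x²/(0.23 − x) = 8.33 × 10^-12
Since Ka ≪ C₀, x ≈ √(Ka·C₀) = 1.38 × 10^-6 M.
(x/C₀ = 0.0006% < 5%, so the approximation holds.)
pH = −log[H+] = −log(1.38 × 10^-6) = 5.86

pH = 5.86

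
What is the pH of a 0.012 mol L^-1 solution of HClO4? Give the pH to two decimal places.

pH = 1.92

HClO4 is a strong acid and dissociates completely, so [H+] = 0.012 M.
pH = -log(0.012) = 1.92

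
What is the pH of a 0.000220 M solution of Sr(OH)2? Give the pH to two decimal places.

pH = 10.64

Sr(OH)2 is a strong base (each formula unit releases 2 OH-); [OH-] = 0.00044 M.
pOH = -log(0.00044) = 3.36
pH = 14.00 - 3.36 = 10.64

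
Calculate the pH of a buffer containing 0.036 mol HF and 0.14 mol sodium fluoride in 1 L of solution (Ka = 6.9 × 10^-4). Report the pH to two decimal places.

pH = 3.75

pKa = −log(6.9 × 10^-4) = 3.161
Henderson–Hasselbalch: pH = pKa + log([F-]/[HF]) = 3.161 + log(0.14/0.036)
pH = 3.161 + (+0.590) = 3.75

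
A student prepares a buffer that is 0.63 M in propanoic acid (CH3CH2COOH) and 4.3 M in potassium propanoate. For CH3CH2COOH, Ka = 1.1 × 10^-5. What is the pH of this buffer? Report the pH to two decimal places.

pH = 5.79

pKa = −log(1.1 × 10^-5) = 4.959
Henderson–Hasselbalch: pH = pKa + log([CH3CH2COO-]/[CH3CH2COOH]) = 4.959 + log(4.3/0.63)
pH = 4.959 + (+0.834) = 5.79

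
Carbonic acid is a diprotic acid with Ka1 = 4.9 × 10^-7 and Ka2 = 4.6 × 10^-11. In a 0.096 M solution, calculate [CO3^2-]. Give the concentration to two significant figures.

First ionization gives [H+] ≈ [HCO3-] = 2.17 × 10^-4 M.
Second step: Ka2 = [H+][CO3^2-]/[HCO3-] ≈ [CO3^2-] (since [H+] ≈ [HCO3-]).
So [CO3^2-] ≈ Ka2.

4.6 × 10^-11 M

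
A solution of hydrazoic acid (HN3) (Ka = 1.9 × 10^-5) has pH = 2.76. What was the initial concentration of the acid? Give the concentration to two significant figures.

C₀ = 1.6 × 10^-1 M

[H+] = 10^(-2.76) = 1.74 × 10^-3 M = x
Ka = x²/(C₀ − x) ⇒ C₀ = x + x²/Ka
C₀ = 1.74 × 10^-3 + (1.74 × 10^-3)²/(1.9 × 10^-5) = 1.61 × 10^-1 M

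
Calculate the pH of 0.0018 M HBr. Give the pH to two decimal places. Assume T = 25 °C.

pH = 2.74

HBr is a strong acid and dissociates completely, so [H+] = 0.0018 M.
pH = -log(0.0018) = 2.74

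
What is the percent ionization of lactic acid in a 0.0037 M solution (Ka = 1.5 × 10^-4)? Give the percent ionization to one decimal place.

CH3CH(OH)COOH ⇌ CH3CH(OH)COO- + H+; let x = [H+] at equilibrium.
Solve x² + 0.00015x − 5.55e-07 = 0 → x = 6.74 × 10^-4 M
% ionization = x/C₀ × 100% = 6.74 × 10^-4/0.0037 × 100% = 18.2%

18.2%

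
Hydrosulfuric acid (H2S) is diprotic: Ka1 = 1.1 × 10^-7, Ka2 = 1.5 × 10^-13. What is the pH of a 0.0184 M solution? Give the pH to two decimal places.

Since Ka1 ≫ Ka2, the first ionization dominates [H+].
Ka1 = x²/(0.0184 − x) = 1.1 × 10^-7
x ≈ √(1.1 × 10^-7 × 0.0184) = 4.50 × 10^-5 M
pH = −log(4.50 × 10^-5) = 4.35

pH = 4.35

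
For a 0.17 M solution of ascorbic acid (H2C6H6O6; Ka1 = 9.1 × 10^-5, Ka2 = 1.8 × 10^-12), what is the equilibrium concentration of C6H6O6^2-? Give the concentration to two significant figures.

First ionization gives [H+] ≈ [HC6H6O6-] = 3.93 × 10^-3 M.
Second step: Ka2 = [H+][C6H6O6^2-]/[HC6H6O6-] ≈ [C6H6O6^2-] (since [H+] ≈ [HC6H6O6-]).
So [C6H6O6^2-] ≈ Ka2.

1.8 × 10^-12 M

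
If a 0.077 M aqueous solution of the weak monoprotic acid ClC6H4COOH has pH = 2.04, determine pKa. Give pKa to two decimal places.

pKa = 2.91

[H+] = 10^(-2.04) = 9.12 × 10^-3 M
At equilibrium [HA] = 0.077 − 9.12 × 10^-3 = 6.79 × 10^-2 M
Ka = [H+][A-]/[HA] = (9.12 × 10^-3)² / 6.79 × 10^-2 = 1.22 × 10^-3
pKa = -log(1.22 × 10^-3) = 2.91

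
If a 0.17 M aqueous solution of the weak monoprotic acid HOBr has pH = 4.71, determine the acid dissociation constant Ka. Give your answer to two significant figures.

Ka = 2.2 × 10^-9

[H+] = 10^(-4.71) = 1.95 × 10^-5 M
At equilibrium [HA] = 0.17 − 1.95 × 10^-5 = 1.70 × 10^-1 M
Ka = [H+][A-]/[HA] = (1.95 × 10^-5)² / 1.70 × 10^-1 = 2.2 × 10^-9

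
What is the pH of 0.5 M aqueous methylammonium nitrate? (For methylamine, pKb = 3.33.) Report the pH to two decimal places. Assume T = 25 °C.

CH3NH3+ is the conjugate acid of the weak base CH3NH2.
Kb = 10^(−3.33) = 4.68 × 10^-4
Ka = Kw/Kb = 1.0×10^-14 / 4.68 × 10^-4 = 2.14 × 10^-11
Ka = [H+]²/(0.5 − [H+]) = 2.14 × 10^-11
Neglecting [H+] in the denominator: [H+] = √(2.14 × 10^-11 × 0.5) = 3.27 × 10^-6 M
Check: 0.00065% ionized — well under 5%, approximation valid.
pH = −log(3.27 × 10^-6) = 5.49

pH = 5.49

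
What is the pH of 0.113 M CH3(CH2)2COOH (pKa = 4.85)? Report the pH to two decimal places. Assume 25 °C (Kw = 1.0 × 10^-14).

pH = 2.90

CH3(CH2)2COOH ⇌ CH3(CH2)2COO- + H+
Ka = 10^(−4.85) = 1.41 × 10^-5
From the ICE table, Ka = x²/(0.113 − x) = 1.41 × 10^-5.
Neglecting x in the denominator: x = √(1.41 × 10^-5 × 0.113) = 1.26 × 10^-3 M
pH = −log(1.26 × 10^-3) = 2.90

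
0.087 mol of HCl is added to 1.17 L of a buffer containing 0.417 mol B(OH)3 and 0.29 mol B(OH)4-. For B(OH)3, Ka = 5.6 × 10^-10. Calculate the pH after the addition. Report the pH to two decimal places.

pH = 8.86

After neutralization: n(B(OH)3) = 0.504 mol, n(B(OH)4-) = 0.203 mol.
pKa = −log(5.6 × 10^-10) = 9.252
Henderson–Hasselbalch with mole ratio 0.203/0.504: pH = 9.252 + (-0.395)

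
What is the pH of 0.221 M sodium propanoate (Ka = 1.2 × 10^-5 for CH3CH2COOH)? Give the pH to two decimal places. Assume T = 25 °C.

CH3CH2COO- is the conjugate base of the weak acid CH3CH2COOH.
Kb = Kw/Ka = 1.0×10^-14 / 1.2 × 10^-5 = 8.33 × 10^-10
Kb = [OH-]²/(0.221 − [OH-]) = 8.33 × 10^-10
Neglecting [OH-] in the denominator: [OH-] = √(8.33 × 10^-10 × 0.221) = 1.36 × 10^-5 M
Check: 0.0061% ionized — well under 5%, approximation valid.
pOH = −log(1.36 × 10^-5) = 4.87; pH = 14.00 − 4.87 = 9.13

pH = 9.13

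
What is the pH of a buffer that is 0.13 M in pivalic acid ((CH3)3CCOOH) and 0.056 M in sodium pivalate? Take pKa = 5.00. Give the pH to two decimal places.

pH = 4.63

pH = pKa + log([A⁻]/[HA]) = 5.00 + log(0.056/0.13)
pH = 5.00 + (-0.366) = 4.63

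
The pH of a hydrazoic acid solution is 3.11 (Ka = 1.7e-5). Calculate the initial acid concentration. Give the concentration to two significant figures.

C₀ = 3.6 × 10^-2 M

[H+] = 10^(-3.11) = 7.76 × 10^-4 M = x
Ka = x²/(C₀ − x) ⇒ C₀ = x + x²/Ka
C₀ = 7.76 × 10^-4 + (7.76 × 10^-4)²/(1.7 × 10^-5) = 3.62 × 10^-2 M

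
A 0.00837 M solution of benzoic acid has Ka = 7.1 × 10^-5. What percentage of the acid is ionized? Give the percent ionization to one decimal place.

8.8%

C6H5COOH ⇌ C6H5COO- + H+; let x = [H+] at equilibrium.
Ka = x²/(C₀ − x); solving the quadratic gives x = 7.36 × 10^-4 M.
Fraction ionized = 7.36 × 10^-4 / 0.00837 = 0.0879 → 8.8%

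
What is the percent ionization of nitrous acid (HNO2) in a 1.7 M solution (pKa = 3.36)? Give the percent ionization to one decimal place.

1.6%

HNO2 ⇌ NO2- + H+; let x = [H+] at equilibrium.
Ka = 10^(−3.36) = 4.37 × 10^-4
x ≈ √(Ka·C₀) = √(4.37 × 10^-4 × 1.7) = 2.73 × 10^-2 M
% ionization = x/C₀ × 100% = 2.73 × 10^-2/1.7 × 100% = 1.6%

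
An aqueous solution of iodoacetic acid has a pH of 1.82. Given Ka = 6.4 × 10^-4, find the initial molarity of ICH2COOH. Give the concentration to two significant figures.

[H+] = 10^(-1.82) = 1.51 × 10^-2 M = x
Ka = x²/(C₀ − x) ⇒ C₀ = x + x²/Ka
C₀ = 1.51 × 10^-2 + (1.51 × 10^-2)²/(6.4 × 10^-4) = 3.71 × 10^-1 M

C₀ = 3.7 × 10^-1 M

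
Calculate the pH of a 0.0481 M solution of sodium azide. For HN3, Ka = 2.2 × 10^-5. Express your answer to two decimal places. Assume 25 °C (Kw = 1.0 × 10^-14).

pH = 8.67

N3- is the conjugate base of the weak acid HN3.
Kb = Kw/Ka = 1.0×10^-14 / 2.2 × 10^-5 = 4.55 × 10^-10
Let x = [OH-] at equilibrium. Kb = x²/(0.0481 − x).
Neglecting x in the denominator: x = √(4.55 × 10^-10 × 0.0481) = 4.68 × 10^-6 M
pOH = 5.33, so pH = 14.00 − pOH = 8.67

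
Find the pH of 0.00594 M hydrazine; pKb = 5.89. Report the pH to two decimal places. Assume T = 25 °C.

pH = 9.94

N2H4 + H2O ⇌ N2H5+ + OH-
Kb = 10^(−5.89) = 1.29 × 10^-6
From the ICE table, Kb = x²/(0.00594 − x) = 1.29 × 10^-6.
Neglecting x in the denominator: x = √(1.29 × 10^-6 × 0.00594) = 8.75 × 10^-5 M
Check: 1.5% ionized — well under 5%, approximation valid.
pOH = −log(8.75 × 10^-5) = 4.06; pH = 14.00 − 4.06 = 9.94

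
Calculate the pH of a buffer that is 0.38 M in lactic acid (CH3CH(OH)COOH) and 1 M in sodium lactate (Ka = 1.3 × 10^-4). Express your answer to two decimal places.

pKa = −log(1.3 × 10^-4) = 3.886
Using pH = pKa + log([base]/[acid]) with [base]/[acid] = 1/0.38:
pH = 3.886 + (+0.420) = 4.31

pH = 4.31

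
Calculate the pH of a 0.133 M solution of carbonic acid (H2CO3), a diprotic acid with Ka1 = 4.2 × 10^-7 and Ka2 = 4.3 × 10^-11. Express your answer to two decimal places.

pH = 3.63

Since Ka1 ≫ Ka2, the first ionization dominates [H+].
Ka1 = x²/(0.133 − x) = 4.2 × 10^-7
x ≈ √(4.2 × 10^-7 × 0.133) = 2.36 × 10^-4 M
pH = −log(2.36 × 10^-4) = 3.63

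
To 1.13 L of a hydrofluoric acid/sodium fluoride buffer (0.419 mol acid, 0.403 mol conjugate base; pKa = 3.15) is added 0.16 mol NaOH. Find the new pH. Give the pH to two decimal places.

OH- converts HF to F-: HF → 0.259 mol, F- → 0.563 mol.
pH = pKa + log(n_F-/n_HF) = 3.15 + log(0.563/0.259) = 3.15 + (+0.337)

pH = 3.49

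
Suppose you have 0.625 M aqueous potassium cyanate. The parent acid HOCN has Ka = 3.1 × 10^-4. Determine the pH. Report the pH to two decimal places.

OCN- is the conjugate base of the weak acid HOCN.
Kb = Kw/Ka = 1.0×10^-14 / 3.1 × 10^-4 = 3.23 × 10^-11
From the ICE table, Kb = x²/(0.625 − x) = 3.23 × 10^-11.
Since Kb ≪ C₀, x ≈ √(Kb·C₀) = 4.49 × 10^-6 M.
(x/C₀ = 0.00072% < 5%, so the approximation holds.)
pOH = 5.35, so pH = 14.00 − pOH = 8.65

pH = 8.65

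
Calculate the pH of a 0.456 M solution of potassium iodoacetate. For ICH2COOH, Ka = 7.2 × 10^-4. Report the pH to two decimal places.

pH = 8.40

ICH2COO- is the conjugate base of the weak acid ICH2COOH.
Kb = Kw/Ka = 1.0×10^-14 / 7.2 × 10^-4 = 1.39 × 10^-11
Kb = x²/(0.456 − x) = 1.39 × 10^-11
Assume x ≪ 0.456: x ≈ √(1.39 × 10^-11 × 0.456) = 2.52 × 10^-6 M
pOH = −log(2.52 × 10^-6) = 5.60; pH = 14.00 − 5.60 = 8.40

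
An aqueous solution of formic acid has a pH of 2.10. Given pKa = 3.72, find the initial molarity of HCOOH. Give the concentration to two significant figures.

C₀ = 3.4 × 10^-1 M

[H+] = 10^(-2.10) = 7.94 × 10^-3 M = x
Ka = 10^(−3.72) = 1.91 × 10^-4
Ka = x²/(C₀ − x) ⇒ C₀ = x + x²/Ka
C₀ = 7.94 × 10^-3 + (7.94 × 10^-3)²/(1.91 × 10^-4) = 3.38 × 10^-1 M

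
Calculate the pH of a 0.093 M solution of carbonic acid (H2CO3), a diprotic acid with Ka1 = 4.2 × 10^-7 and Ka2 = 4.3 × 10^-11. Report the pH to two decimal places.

pH = 3.70

Since Ka1 ≫ Ka2, the first ionization dominates [H+].
Ka1 = x²/(0.093 − x) = 4.2 × 10^-7
x ≈ √(4.2 × 10^-7 × 0.093) = 1.98 × 10^-4 M
pH = −log(1.98 × 10^-4) = 3.70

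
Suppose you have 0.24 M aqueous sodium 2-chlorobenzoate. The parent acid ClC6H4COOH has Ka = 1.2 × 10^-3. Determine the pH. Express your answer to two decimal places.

ClC6H4COO- is the conjugate base of the weak acid ClC6H4COOH.
Kb = Kw/Ka = 1.0×10^-14 / 1.2 × 10^-3 = 8.33 × 10^-12
From the ICE table, Kb = x²/(0.24 − x) = 8.33 × 10^-12.
Since Kb ≪ C₀, x ≈ √(Kb·C₀) = 1.41 × 10^-6 M.
pOH = −log(1.41 × 10^-6) = 5.85; pH = 14.00 − 5.85 = 8.15

pH = 8.15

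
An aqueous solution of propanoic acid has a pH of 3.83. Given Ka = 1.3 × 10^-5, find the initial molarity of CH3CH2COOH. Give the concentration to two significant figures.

C₀ = 1.8 × 10^-3 M

[H+] = 10^(-3.83) = 1.48 × 10^-4 M = x
Ka = x²/(C₀ − x) ⇒ C₀ = x + x²/Ka
C₀ = 1.48 × 10^-4 + (1.48 × 10^-4)²/(1.3 × 10^-5) = 1.83 × 10^-3 M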